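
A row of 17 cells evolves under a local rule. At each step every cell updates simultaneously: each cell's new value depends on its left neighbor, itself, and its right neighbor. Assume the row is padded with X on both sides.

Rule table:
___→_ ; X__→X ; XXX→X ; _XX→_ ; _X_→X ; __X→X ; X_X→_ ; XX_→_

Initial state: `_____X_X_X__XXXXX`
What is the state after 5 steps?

X___XX_X_XXX_XXXX
_X_X___X__X___XXX
_X_XX_XXXXXX_X_XX
_X_____XXXX__X__X
_XX___X_XX_XXXXX_

_XX___X_XX_XXXXX_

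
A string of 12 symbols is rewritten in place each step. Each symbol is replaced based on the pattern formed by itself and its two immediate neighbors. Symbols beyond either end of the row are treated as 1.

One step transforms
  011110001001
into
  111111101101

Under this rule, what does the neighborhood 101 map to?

At position 0 the neighborhood is 101; the next row has 1 there.

1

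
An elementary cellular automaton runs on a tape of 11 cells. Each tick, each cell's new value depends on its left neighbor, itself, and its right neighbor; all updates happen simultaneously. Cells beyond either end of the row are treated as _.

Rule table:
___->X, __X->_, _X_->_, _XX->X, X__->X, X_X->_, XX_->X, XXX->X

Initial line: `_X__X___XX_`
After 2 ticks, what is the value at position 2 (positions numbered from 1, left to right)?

_

__X__XX_XXX
X__X_XX_XXX
position 2 holds _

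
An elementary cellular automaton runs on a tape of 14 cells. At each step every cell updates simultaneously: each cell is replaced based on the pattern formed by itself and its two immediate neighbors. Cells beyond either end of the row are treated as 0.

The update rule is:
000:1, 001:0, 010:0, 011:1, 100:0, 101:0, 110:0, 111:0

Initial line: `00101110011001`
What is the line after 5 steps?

10001111111100

step 1: 10001000010000
step 2: 00100011000111
step 3: 10001010010100
step 4: 00100000000001
step 5: 10001111111100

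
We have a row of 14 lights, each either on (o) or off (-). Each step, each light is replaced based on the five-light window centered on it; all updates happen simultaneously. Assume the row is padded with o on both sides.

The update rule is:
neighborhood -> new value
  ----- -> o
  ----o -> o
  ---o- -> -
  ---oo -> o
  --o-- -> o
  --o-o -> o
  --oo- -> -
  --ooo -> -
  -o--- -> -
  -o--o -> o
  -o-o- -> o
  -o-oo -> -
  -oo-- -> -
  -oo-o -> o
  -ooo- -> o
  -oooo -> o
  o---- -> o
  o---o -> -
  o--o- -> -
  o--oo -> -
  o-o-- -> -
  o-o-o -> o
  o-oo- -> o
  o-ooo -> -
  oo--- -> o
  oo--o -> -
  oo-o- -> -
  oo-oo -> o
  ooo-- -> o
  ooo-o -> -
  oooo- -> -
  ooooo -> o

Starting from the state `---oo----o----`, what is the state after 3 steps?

step 1: o-o--ooo-o-ooo
step 2: ---o--o--o--oo
step 3: o--oo-oo-oo--o

o--oo-oo-oo--o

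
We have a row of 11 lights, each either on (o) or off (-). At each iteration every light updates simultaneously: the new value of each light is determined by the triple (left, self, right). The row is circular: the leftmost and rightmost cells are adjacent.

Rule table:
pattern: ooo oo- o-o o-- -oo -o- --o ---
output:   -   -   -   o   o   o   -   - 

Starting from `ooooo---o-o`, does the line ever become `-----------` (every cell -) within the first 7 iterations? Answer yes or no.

-----o--o-o
o----oo-o-o
-o---o--o-o
-oo--oo-o-o
-o-o-o--o-o
-o-o-oo-o-o
-o-o-o--o-o
iteration 7 is -o-o-o--o-o, still not uniform -

no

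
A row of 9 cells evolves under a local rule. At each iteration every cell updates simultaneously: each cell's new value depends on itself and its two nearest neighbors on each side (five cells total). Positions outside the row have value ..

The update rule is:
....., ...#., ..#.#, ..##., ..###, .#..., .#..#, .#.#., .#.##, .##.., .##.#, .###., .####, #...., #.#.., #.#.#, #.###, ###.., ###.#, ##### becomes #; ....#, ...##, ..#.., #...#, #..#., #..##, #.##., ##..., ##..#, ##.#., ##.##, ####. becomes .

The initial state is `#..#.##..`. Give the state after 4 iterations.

iteration 1: .#.##.#.#
iteration 2: ###.#.###
iteration 3: ###.#####
iteration 4: ###.###.#

###.###.#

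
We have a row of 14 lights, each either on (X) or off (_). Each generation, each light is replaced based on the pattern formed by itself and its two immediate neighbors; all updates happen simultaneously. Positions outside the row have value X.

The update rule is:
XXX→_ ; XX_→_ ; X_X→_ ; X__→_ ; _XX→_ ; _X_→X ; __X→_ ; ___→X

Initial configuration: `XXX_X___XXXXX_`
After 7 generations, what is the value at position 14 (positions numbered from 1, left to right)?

_

____X_X_______
_XX_X_X_XXXXX_
____X_X_______  (repeats generation 1; period 2)
generation 7: ____X_X_______
position 14 holds _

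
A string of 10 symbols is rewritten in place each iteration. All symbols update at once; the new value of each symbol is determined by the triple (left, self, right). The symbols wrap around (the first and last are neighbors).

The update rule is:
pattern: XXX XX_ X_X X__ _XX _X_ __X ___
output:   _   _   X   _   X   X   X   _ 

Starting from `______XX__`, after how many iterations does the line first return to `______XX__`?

_____XX___
____XX____
___XX_____
__XX______
_XX_______
XX________
X________X
________XX
_______XX_
______XX__

10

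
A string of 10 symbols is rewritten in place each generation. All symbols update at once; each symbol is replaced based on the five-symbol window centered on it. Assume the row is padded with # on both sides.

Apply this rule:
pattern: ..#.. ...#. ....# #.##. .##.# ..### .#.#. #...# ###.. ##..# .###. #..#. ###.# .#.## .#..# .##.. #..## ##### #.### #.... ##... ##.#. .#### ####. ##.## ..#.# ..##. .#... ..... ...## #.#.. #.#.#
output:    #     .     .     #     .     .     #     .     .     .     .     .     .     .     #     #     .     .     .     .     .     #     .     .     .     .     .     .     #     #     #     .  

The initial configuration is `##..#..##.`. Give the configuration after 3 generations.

....##..#.

....##....
...#.#...#
....##..#.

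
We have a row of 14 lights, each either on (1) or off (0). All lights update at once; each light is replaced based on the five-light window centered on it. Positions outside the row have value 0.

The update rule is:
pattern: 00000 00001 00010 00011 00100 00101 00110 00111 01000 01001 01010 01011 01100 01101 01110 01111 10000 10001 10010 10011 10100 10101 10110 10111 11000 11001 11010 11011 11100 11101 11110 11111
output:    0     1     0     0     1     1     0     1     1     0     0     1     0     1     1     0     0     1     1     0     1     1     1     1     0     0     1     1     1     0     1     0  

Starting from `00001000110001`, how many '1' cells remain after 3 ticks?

00101110000101
10111110010101
11100110110101
count of 1: 9

9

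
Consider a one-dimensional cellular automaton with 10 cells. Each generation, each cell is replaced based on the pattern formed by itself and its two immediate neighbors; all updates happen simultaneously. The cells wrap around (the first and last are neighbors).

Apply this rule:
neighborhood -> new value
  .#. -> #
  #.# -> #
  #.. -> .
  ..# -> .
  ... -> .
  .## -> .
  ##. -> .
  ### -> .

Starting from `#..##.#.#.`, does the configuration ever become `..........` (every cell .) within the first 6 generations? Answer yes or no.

generation 1: #....#####
generation 2: ..........
all cells are . at generation 2

yes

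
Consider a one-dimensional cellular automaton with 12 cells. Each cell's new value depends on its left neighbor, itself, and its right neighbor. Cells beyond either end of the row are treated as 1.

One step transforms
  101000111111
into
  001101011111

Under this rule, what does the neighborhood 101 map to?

0

At position 1 the neighborhood is 101; the next row has 0 there.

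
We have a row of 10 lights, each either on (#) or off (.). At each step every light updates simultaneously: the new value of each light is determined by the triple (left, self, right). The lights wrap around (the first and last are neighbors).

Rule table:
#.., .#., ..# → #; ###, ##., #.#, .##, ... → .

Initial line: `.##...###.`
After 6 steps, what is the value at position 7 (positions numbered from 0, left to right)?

#..#.#...#
.###.##.#.
#.......##
.#.....#..
###...###.
...#.#....
position 7 holds .

.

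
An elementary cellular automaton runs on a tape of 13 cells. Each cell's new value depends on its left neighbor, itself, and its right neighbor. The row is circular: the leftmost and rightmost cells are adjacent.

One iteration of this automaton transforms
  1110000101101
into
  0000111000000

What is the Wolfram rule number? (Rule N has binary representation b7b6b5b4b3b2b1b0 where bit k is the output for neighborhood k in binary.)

position 0: 111 → 0  (bit 7 = 0)
position 2: 110 → 0  (bit 6 = 0)
position 8: 101 → 0  (bit 5 = 0)
position 3: 100 → 0  (bit 4 = 0)
position 9: 011 → 0  (bit 3 = 0)
position 7: 010 → 0  (bit 2 = 0)
position 6: 001 → 1  (bit 1 = 1)
position 4: 000 → 1  (bit 0 = 1)
bits b7..b0 = 00000011 = 3

3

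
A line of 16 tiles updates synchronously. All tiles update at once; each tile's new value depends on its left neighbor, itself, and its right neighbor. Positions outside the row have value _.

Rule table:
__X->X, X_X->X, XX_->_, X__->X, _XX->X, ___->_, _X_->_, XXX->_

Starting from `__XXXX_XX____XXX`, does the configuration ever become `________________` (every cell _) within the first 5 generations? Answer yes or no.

no

generation 1: _XX___XX_X__XX__
generation 2: XX_X_XX_X_XXX_X_
generation 3: X_X_XX_X_XX__X_X
generation 4: _X_XX_X_XX_XX_X_
generation 5: X_XX_X_XX_XX_X_X
generation 5 is X_XX_X_XX_XX_X_X, still not uniform _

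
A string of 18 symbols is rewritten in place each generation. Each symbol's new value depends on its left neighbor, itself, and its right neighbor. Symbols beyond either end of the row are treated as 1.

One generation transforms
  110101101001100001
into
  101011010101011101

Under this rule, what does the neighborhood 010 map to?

At position 3 the neighborhood is 010; the next row has 0 there.

0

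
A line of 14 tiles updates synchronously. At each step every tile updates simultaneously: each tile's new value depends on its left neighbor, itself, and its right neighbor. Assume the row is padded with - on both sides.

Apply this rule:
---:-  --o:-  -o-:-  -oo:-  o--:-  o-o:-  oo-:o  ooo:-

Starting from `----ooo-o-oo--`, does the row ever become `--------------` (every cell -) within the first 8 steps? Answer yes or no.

------o----o--
--------------
all cells are - at step 2

yes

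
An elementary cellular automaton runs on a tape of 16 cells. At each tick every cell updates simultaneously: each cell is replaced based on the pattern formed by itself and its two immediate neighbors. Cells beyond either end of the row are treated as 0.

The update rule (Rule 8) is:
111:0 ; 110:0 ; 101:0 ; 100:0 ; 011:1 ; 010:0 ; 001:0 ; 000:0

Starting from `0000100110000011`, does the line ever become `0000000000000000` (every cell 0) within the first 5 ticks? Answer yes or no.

yes

tick 1: 0000000100000010
tick 2: 0000000000000000
all cells are 0 at tick 2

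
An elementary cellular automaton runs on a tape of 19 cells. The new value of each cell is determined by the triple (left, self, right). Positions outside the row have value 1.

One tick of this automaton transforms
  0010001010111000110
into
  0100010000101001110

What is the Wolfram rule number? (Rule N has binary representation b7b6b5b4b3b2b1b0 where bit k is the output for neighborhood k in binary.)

74

position 11: 111 → 0  (bit 7 = 0)
position 12: 110 → 1  (bit 6 = 1)
position 7: 101 → 0  (bit 5 = 0)
position 0: 100 → 0  (bit 4 = 0)
position 10: 011 → 1  (bit 3 = 1)
position 2: 010 → 0  (bit 2 = 0)
position 1: 001 → 1  (bit 1 = 1)
position 4: 000 → 0  (bit 0 = 0)
bits b7..b0 = 01001010 = 74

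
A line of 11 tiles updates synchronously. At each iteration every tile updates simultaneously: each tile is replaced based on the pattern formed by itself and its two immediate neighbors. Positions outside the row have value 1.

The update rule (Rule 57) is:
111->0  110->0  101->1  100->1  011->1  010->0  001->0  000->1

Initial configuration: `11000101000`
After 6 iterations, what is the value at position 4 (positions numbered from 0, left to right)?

iteration 1: 00110010110
iteration 2: 10101001101
iteration 3: 01010101011
iteration 4: 10101010110
iteration 5: 01010101101
iteration 6: 10101011011
position 4 holds 1

1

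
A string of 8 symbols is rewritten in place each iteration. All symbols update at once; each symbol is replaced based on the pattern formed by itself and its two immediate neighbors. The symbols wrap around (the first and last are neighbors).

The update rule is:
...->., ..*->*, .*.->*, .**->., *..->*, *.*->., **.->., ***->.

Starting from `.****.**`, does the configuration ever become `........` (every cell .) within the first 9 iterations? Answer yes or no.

yes

........
all cells are . at iteration 1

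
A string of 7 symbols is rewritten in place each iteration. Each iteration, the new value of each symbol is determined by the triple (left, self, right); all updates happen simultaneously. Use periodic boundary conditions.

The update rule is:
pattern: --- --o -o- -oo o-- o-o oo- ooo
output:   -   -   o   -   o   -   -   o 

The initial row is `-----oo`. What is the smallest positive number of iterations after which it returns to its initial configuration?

14

o------
oo-----
--o----
--oo---
----o--
----oo-
------o
o-----o
-o-----
-oo----
---o---
---oo--
-----o-
-----oo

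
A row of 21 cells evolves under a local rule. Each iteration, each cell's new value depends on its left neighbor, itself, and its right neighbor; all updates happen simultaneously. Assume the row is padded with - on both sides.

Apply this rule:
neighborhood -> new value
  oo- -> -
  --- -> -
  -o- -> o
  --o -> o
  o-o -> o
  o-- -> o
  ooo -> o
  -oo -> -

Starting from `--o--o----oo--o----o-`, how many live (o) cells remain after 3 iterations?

-oooooo--o--oooo--ooo
o-oooo-ooooo-oo-oo-o-
oo-oo-o-ooo-o--o--ooo
count of o: 13

13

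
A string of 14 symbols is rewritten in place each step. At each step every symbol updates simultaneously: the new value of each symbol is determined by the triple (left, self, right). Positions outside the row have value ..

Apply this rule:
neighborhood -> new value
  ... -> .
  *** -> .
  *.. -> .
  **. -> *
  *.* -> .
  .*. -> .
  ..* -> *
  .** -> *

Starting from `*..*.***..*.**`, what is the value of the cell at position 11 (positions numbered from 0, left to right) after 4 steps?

*

..*..*.*.*..**
.*..*......***
*..*......**.*
..*......***..
position 11 holds *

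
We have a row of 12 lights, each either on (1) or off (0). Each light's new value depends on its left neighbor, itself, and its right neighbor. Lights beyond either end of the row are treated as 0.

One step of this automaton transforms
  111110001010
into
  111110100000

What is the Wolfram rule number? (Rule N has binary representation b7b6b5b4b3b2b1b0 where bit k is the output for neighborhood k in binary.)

201

position 1: 111 → 1  (bit 7 = 1)
position 4: 110 → 1  (bit 6 = 1)
position 9: 101 → 0  (bit 5 = 0)
position 5: 100 → 0  (bit 4 = 0)
position 0: 011 → 1  (bit 3 = 1)
position 8: 010 → 0  (bit 2 = 0)
position 7: 001 → 0  (bit 1 = 0)
position 6: 000 → 1  (bit 0 = 1)
bits b7..b0 = 11001001 = 201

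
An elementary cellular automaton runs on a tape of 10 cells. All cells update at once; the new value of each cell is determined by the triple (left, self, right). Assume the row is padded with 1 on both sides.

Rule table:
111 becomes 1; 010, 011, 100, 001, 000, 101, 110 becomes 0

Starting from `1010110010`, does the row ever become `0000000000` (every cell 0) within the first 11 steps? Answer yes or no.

yes

0000000000
all cells are 0 at step 1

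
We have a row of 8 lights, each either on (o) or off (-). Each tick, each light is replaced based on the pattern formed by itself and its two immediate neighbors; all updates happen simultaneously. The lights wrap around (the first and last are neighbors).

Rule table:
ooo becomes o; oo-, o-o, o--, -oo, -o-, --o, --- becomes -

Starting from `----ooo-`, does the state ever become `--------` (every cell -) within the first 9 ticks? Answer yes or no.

tick 1: -----o--
tick 2: --------
all cells are - at tick 2

yes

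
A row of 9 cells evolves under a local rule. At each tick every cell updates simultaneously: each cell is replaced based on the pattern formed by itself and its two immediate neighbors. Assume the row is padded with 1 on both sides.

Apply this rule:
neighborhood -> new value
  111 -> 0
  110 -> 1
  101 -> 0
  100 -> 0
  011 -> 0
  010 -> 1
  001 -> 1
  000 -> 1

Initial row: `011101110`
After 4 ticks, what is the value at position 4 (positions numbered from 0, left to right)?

000100010
011101110  (repeats tick 0; period 2)
tick 4: 011101110
position 4 holds 0

0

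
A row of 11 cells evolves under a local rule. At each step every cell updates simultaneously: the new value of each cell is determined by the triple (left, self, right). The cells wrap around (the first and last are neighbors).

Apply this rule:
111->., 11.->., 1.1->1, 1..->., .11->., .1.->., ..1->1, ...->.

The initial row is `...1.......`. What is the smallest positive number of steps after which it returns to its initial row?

..1........
.1.........
1..........
..........1
.........1.
........1..
.......1...
......1....
.....1.....
....1......
...1.......

11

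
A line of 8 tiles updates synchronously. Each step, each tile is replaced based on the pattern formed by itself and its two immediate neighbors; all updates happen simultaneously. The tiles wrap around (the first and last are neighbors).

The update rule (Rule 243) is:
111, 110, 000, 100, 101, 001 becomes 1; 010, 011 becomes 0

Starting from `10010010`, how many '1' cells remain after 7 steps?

5

01101101
10110110
01011011
10101101
11010110
01101011
10110101
count of 1: 5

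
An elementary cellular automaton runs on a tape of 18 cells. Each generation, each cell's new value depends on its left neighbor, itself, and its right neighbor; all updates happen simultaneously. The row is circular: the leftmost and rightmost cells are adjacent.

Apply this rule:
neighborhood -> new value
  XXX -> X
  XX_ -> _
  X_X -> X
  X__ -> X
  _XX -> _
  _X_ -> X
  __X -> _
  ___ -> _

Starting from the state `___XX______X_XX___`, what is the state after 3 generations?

generation 1: _____X_____XX__X__
generation 2: _____XX______X_XX_
generation 3: _______X_____XX__X

_______X_____XX__X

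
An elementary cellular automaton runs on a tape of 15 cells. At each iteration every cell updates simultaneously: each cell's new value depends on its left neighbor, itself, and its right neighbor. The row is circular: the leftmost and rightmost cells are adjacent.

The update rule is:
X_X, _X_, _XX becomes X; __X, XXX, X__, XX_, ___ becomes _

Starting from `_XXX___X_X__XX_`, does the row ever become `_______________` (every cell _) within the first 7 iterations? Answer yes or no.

no

iteration 1: _X_____XXX__X__
iteration 2: _X_____X____X__
iteration 3: _X_____X____X__  (fixed point — unchanged through iteration 7)
iteration 7 is _X_____X____X__, still not uniform _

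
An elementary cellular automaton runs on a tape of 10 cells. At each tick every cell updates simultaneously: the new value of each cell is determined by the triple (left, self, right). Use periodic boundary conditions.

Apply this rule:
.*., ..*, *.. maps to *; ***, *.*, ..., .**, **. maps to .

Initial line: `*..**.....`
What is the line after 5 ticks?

***..*...*
...****.*.
..*.....**
****...*..
....*.****

....*.****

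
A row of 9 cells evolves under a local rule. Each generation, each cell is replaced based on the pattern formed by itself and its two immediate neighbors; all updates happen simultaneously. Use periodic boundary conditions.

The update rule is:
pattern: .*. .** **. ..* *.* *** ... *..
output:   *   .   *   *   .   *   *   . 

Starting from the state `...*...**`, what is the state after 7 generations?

generation 1: .***.**.*
generation 2: ..**..*.*
generation 3: .*.*.**.*
generation 4: .*.*..*.*
generation 5: .*.*.**.*  (repeats generation 3; period 2)
generation 7: .*.*.**.*

.*.*.**.*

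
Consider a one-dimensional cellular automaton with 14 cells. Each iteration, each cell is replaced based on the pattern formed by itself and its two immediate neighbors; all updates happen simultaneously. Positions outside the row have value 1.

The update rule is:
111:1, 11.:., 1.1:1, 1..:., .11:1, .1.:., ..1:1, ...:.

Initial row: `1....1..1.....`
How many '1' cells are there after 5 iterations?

iteration 1: ....1..1.....1
iteration 2: ...1..1.....11
iteration 3: ..1..1.....111
iteration 4: .1..1.....1111
iteration 5: 1..1.....11111
count of 1: 7

7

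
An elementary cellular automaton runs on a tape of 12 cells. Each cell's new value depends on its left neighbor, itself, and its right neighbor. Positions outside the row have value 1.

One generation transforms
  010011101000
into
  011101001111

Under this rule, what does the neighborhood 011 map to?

At position 4 the neighborhood is 011; the next row has 0 there.

0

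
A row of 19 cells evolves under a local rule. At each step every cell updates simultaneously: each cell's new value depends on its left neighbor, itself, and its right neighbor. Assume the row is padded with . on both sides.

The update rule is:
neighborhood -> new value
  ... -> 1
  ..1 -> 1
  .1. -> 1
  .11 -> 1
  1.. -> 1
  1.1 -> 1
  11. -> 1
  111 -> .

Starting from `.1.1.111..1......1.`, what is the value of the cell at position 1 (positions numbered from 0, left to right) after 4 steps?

.

111111.111111111111
1....111..........1
111111.111111111111  (repeats step 1; period 2)
step 4: 1....111..........1
position 1 holds .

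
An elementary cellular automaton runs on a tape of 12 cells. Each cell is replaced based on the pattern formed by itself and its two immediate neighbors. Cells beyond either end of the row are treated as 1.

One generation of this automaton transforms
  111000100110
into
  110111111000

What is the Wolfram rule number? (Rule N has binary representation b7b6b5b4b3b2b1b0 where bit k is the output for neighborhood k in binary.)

position 0: 111 → 1  (bit 7 = 1)
position 2: 110 → 0  (bit 6 = 0)
position 11: 101 → 0  (bit 5 = 0)
position 3: 100 → 1  (bit 4 = 1)
position 9: 011 → 0  (bit 3 = 0)
position 6: 010 → 1  (bit 2 = 1)
position 5: 001 → 1  (bit 1 = 1)
position 4: 000 → 1  (bit 0 = 1)
bits b7..b0 = 10010111 = 151

151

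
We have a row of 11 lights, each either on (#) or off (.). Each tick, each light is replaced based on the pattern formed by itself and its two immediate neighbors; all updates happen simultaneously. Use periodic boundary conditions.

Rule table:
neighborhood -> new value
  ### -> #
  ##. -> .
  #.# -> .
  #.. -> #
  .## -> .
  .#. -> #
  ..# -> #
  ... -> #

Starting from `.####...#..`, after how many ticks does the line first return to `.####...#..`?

#.##.######
......#####
######.###.
.####...#..

4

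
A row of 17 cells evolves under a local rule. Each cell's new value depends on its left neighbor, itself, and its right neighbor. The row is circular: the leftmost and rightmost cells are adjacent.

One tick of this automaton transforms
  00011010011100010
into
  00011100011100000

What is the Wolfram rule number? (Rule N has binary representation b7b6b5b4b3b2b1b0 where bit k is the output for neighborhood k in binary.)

position 10: 111 → 1  (bit 7 = 1)
position 4: 110 → 1  (bit 6 = 1)
position 5: 101 → 1  (bit 5 = 1)
position 7: 100 → 0  (bit 4 = 0)
position 3: 011 → 1  (bit 3 = 1)
position 6: 010 → 0  (bit 2 = 0)
position 2: 001 → 0  (bit 1 = 0)
position 0: 000 → 0  (bit 0 = 0)
bits b7..b0 = 11101000 = 232

232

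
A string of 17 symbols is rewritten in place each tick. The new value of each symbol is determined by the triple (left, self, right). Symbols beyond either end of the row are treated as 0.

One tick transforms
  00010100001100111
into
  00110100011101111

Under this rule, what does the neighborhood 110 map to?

1

At position 11 the neighborhood is 110; the next row has 1 there.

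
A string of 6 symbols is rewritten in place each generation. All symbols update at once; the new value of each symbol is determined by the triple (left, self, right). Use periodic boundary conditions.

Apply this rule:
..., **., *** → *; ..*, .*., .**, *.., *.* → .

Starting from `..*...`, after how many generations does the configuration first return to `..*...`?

9

*...**
*.*..*
*.....
..***.
*..**.
....*.
***...
.**.*.
..*...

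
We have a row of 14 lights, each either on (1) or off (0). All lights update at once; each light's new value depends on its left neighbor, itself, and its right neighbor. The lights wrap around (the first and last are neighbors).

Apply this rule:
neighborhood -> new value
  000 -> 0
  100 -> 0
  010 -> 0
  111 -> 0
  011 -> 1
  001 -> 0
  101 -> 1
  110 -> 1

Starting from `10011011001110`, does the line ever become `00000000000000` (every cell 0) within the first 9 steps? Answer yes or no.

step 1: 00011111001011
step 2: 00010001000111
step 3: 00000000000101
step 4: 00000000000010
step 5: 00000000000000
all cells are 0 at step 5

yes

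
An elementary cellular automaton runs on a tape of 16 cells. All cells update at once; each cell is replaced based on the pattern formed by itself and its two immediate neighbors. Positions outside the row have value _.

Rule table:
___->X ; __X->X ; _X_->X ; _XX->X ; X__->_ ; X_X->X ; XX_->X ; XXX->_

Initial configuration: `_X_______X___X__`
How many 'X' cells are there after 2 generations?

generation 1: XX_XXXXXXX_XXX_X
generation 2: XXXX_____XXX_XXX
count of X: 10

10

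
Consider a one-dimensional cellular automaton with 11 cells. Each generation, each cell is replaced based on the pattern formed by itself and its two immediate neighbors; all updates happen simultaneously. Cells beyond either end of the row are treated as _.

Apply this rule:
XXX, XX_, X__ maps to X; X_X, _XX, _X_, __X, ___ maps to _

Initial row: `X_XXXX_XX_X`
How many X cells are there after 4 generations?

3

___XXX__X__
____XXX__X_
_____XXX__X
______XXX__
count of X: 3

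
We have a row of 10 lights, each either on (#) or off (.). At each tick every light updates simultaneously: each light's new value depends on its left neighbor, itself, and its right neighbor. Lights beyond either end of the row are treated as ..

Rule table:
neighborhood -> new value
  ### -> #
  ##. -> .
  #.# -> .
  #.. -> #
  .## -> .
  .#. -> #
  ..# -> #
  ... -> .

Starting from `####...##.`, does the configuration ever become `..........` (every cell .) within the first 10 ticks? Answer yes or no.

no

tick 1: .##.#.#..#
tick 2: #...#.####
tick 3: ##.##..##.
tick 4: .....##..#
tick 5: ....#..###
tick 6: ...####.#.
tick 7: ..#.##..##
tick 8: .##...##..
tick 9: #..#.#..#.
tick 10: ####.#####
tick 10 is ####.#####, still not uniform .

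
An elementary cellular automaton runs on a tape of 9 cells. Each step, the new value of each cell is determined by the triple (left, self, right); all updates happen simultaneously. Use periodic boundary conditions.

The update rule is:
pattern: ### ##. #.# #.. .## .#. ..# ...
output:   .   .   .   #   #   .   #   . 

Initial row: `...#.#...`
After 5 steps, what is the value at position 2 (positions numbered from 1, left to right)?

..#...#..
.#.#.#.#.
#.......#
.#.....##
..#...##.
position 2 holds .

.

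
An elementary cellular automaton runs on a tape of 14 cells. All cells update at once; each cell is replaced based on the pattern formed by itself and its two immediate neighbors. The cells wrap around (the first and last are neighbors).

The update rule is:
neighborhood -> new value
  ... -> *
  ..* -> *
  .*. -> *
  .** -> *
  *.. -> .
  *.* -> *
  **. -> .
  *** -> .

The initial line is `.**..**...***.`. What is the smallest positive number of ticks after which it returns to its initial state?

14

tick 1: **..**..***...
tick 2: *..**..**...**
tick 3: ..**..**..***.
tick 4: ***..**..**...
tick 5: *...**..**..**
tick 6: ..***..**..**.
tick 7: ***...**..**..
tick 8: *...***..**..*
tick 9: ..***...**..**
tick 10: .**...***..**.
tick 11: **..***...**..
tick 12: *..**...***..*
tick 13: ..**..***...**
tick 14: .**..**...***.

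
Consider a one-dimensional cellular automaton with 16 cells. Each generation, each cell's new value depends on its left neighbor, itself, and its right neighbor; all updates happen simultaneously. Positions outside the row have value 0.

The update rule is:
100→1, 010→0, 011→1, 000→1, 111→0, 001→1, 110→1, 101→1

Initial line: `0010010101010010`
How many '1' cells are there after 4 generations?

1101101010101101
1111110101011110
1000011010110011
0111111101111111
count of 1: 14

14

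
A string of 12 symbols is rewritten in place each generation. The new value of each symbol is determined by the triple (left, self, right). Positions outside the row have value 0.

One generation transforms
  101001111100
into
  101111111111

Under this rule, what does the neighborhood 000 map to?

At position 11 the neighborhood is 000; the next row has 1 there.

1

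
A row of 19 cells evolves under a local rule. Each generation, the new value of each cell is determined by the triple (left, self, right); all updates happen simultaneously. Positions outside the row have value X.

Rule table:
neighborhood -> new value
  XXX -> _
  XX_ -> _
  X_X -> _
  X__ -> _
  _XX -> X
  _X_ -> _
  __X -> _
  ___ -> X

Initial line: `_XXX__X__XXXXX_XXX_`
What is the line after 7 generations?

___XXX_____X___X___

_X_______X_____X___
___XXXXX___XXX___X_
_X_X_____X_X___X___
_____XXX_____X___X_
_XXX_X___XXX___X___
_X_____X_X___X___X_
___XXX_____X___X___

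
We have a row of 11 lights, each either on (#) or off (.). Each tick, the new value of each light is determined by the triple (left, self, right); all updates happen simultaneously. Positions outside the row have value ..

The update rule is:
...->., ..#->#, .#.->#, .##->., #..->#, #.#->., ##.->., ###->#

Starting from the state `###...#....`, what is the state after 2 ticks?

##.#..#.#..

.#.#.###...
##.#..#.#..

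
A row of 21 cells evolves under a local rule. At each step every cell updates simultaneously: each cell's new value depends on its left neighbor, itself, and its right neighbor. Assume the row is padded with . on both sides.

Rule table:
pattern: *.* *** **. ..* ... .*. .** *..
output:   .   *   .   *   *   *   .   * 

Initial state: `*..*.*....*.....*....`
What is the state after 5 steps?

step 1: ****.****************
step 2: .**...**************.
step 3: *..***.************.*
step 4: ***.*...**********..*
step 5: .*..****.********.***

.*..****.********.***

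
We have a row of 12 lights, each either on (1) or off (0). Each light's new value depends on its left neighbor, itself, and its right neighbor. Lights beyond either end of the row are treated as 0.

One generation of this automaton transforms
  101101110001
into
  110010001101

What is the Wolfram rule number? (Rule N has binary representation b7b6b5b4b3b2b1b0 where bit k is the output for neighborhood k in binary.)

53

position 6: 111 → 0  (bit 7 = 0)
position 3: 110 → 0  (bit 6 = 0)
position 1: 101 → 1  (bit 5 = 1)
position 8: 100 → 1  (bit 4 = 1)
position 2: 011 → 0  (bit 3 = 0)
position 0: 010 → 1  (bit 2 = 1)
position 10: 001 → 0  (bit 1 = 0)
position 9: 000 → 1  (bit 0 = 1)
bits b7..b0 = 00110101 = 53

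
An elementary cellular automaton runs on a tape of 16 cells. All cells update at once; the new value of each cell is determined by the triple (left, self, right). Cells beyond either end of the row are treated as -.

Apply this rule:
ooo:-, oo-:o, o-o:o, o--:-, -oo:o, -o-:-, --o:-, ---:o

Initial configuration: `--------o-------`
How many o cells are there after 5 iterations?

7

iteration 1: ooooooo---oooooo
iteration 2: o-----o-o-o----o
iteration 3: --ooo--o-o--oo--
iteration 4: o-o-o---o---oo-o
iteration 5: -o-o--o---o-ooo-
count of o: 7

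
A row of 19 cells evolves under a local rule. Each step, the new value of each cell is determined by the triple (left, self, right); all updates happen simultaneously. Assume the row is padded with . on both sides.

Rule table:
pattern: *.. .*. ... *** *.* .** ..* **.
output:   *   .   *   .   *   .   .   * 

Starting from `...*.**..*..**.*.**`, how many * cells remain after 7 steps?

step 1: **..*.**..*..**.*.*
step 2: .**..*.**..*..**.*.
step 3: ..**..*.**..*..**.*
step 4: *..**..*.**..*..**.
step 5: .*..**..*.**..*..**
step 6: ..*..**..*.**..*..*
step 7: *..*..**..*.**..*..
count of *: 8

8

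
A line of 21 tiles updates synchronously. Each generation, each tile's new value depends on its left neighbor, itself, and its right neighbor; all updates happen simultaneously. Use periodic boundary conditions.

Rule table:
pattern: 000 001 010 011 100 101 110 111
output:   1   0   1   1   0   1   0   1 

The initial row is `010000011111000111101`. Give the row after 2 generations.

101110111100011110111

110111011110010111011
101110111100011110111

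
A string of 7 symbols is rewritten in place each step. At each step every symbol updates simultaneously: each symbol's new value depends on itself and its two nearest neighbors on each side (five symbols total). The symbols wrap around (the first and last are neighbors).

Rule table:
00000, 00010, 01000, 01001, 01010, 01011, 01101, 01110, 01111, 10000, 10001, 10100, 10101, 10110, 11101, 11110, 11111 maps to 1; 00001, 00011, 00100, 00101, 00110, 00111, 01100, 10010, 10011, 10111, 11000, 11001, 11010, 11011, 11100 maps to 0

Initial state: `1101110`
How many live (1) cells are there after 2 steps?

1100110
1000010
count of 1: 2

2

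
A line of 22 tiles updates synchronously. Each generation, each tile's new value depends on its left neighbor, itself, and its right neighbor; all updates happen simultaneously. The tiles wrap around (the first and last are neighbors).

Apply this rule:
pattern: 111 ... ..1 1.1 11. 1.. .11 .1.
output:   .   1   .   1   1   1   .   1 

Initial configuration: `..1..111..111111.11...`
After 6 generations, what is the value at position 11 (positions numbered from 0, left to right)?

generation 1: 1.11...11......11.1111
generation 2: 11.111..111111..11....
generation 3: .11..11......11..1111.
generation 4: ..11..111111..11....11
generation 5: 1..11......11..1111..1
generation 6: 11..111111..11....11..
position 11 holds .

.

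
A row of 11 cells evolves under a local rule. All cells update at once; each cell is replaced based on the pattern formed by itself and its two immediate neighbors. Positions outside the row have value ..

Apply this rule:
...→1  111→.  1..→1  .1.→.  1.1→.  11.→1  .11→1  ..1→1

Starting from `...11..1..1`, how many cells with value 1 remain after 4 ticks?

5

tick 1: 1111111.11.
tick 2: 1.....1.111
tick 3: .11111..1.1
tick 4: 11...111...
count of 1: 5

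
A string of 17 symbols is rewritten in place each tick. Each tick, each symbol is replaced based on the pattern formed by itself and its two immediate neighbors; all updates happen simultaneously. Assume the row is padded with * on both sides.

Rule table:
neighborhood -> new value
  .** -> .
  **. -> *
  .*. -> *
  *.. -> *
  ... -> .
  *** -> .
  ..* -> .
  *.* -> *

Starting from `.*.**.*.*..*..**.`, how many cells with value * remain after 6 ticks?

7

***.******.**..**
..**.....**.**...
*..**.....**.**..
**..**.....**.**.
.**..**.....**.**
*.**..**.....**..
count of *: 7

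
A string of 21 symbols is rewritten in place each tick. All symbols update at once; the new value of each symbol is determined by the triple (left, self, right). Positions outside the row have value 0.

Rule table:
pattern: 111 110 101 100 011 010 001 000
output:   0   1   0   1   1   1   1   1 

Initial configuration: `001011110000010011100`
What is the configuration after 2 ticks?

tick 1: 111010011111111110111
tick 2: 101011110000000010101

101011110000000010101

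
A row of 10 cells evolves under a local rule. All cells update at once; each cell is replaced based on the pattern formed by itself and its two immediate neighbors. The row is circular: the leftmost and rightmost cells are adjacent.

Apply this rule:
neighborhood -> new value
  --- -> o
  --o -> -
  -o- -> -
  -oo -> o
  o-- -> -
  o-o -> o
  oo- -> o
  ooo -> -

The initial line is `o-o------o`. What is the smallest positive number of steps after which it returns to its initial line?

oo--oooo-o
-o--o--ooo
o------o-o
o-oooo--oo
ooo--o--o-
o-o------o

6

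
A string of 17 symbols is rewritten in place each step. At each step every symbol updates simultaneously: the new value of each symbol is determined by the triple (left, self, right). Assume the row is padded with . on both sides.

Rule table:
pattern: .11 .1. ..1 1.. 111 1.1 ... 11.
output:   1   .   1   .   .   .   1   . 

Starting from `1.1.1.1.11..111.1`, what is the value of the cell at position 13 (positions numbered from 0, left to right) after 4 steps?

step 1: ........1..11....
step 2: 11111111..11..111
step 3: 1........11..11..
step 4: ..11111111..11..1
position 13 holds 1

1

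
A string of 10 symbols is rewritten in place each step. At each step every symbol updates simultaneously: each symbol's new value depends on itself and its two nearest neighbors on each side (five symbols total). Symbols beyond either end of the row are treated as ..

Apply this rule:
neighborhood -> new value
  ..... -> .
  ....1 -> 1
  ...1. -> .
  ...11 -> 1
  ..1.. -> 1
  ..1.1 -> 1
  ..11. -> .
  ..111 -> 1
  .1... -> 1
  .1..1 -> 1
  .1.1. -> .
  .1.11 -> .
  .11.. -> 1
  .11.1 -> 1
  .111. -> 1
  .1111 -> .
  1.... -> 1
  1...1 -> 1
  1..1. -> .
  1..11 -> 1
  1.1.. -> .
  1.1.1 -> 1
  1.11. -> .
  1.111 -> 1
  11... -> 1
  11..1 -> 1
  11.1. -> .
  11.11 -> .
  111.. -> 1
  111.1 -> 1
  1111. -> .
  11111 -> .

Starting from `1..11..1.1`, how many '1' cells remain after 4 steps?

5

111.11.1..
111..1..11
1111.111.1
1..1.111..
count of 1: 5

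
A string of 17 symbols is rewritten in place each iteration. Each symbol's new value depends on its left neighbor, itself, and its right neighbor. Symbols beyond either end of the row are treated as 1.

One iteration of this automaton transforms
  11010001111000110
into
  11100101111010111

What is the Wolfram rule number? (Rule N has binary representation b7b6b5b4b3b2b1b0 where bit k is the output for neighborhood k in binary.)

233

position 0: 111 → 1  (bit 7 = 1)
position 1: 110 → 1  (bit 6 = 1)
position 2: 101 → 1  (bit 5 = 1)
position 4: 100 → 0  (bit 4 = 0)
position 7: 011 → 1  (bit 3 = 1)
position 3: 010 → 0  (bit 2 = 0)
position 6: 001 → 0  (bit 1 = 0)
position 5: 000 → 1  (bit 0 = 1)
bits b7..b0 = 11101001 = 233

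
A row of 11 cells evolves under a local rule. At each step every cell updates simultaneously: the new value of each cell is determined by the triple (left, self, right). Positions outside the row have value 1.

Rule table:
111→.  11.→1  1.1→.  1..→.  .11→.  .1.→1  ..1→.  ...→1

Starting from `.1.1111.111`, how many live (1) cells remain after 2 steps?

6

step 1: .1....1....
step 2: .1.11.1.11.
count of 1: 6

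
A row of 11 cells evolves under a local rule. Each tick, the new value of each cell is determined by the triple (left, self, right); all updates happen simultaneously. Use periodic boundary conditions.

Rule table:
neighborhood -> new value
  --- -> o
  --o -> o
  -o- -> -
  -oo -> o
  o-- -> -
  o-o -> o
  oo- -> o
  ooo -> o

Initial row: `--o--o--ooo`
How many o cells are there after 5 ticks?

10

-o--o--oooo
o--o--ooooo
o-o--oooooo
oo--ooooooo
oo-oooooooo
count of o: 10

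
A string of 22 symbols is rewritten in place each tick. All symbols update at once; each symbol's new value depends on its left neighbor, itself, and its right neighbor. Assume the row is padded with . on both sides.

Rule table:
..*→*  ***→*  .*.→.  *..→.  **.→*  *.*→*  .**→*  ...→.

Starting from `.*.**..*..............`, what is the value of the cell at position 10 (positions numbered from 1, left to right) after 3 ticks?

*.***.*...............
.*****................
******................
position 10 holds .

.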